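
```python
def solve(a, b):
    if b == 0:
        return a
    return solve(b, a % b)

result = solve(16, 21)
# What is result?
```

solve(16, 21) -> solve(21, 16) -> solve(16, 5) -> solve(5, 1) -> solve(1, 0) -> 1

Answer: 1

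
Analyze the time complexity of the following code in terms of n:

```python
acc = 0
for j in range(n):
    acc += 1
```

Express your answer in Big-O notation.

Each loop level contributes: n. Multiplying the contributions gives O(n).

Answer: O(n)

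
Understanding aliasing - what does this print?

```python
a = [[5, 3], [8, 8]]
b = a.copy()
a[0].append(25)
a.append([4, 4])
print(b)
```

Key concept: shallow copy with nested lists.
Step by step:
`a = [[5, 3], [8, 8]]` → a = [[5, 3], [8, 8]]
`b = a.copy()` → b = [[5, 3], [8, 8]]
`a[0].append(25)` → a = [[5, 3, 25], [8, 8]]; b = [[5, 3, 25], [8, 8]]
`a.append([4, 4])` → a = [[5, 3, 25], [8, 8], [4, 4]]
`print(b)` → prints [[5, 3, 25], [8, 8]]

Answer: [[5, 3, 25], [8, 8]]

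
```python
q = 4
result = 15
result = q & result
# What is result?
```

Trace:
`q = 4` → q = 4
`result = 15` → result = 15
`result = q & result` → result = 4
So result = 4

Answer: 4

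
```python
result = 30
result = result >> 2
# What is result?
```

Trace:
`result = 30` → result = 30
`result = result >> 2` → result = 7
So result = 7

Answer: 7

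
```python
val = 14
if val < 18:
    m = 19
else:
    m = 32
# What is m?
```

Trace:
`val = 14` → val = 14
`if val < 18: ...` → val < 18 is True → m = 19
So m = 19

Answer: 19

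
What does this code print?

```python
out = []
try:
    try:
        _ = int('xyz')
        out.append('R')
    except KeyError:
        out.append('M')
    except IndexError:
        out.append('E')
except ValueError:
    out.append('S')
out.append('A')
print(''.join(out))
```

Execution trace: 'S' (outer except ValueError) → 'A' (after the try/except). Output: SA

Answer: SA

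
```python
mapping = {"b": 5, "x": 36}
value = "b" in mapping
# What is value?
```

Trace:
`mapping = {"b": 5, "x": 36}` → mapping = {'b': 5, 'x': 36}
`value = "b" in mapping` → value = True
So value = True

Answer: True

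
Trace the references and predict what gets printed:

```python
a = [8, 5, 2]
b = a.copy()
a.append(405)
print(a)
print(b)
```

Key concept: list.copy() creates independent copy.
Step by step:
`a = [8, 5, 2]` → a = [8, 5, 2]
`b = a.copy()` → b = [8, 5, 2]
`a.append(405)` → a = [8, 5, 2, 405]
`print(a)` → prints [8, 5, 2, 405]
`print(b)` → prints [8, 5, 2]

Answer:
[8, 5, 2, 405]
[8, 5, 2]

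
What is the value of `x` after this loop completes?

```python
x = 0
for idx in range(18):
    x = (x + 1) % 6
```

Increment mod 6, 18 times = 0
`x` takes the values: 0 → 1 → 2 → 3 → 4 → 5 → 0 → 1 → 2 → 3 → 4 → 5 → 0 → 1 → 2 → 3 → 4 → 5 → 0

Answer: 0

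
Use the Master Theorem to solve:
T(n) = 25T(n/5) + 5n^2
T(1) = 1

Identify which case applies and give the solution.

a=25, b=5, f(n)=5n^2. log_5(25) = 2. Since c=2 = 2, Case 2 applies: T(n) = Θ(n^log_b(a) · log n) = O(n^2 log n).

Answer: O(n^2 log n) - Case 2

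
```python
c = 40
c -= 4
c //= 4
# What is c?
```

Trace:
`c = 40` → c = 40
`c -= 4` → c = 36
`c //= 4` → c = 9
So c = 9

Answer: 9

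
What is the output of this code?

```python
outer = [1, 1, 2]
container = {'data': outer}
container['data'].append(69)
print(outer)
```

Key concept: dict holds reference to list.
Step by step:
`outer = [1, 1, 2]` → outer = [1, 1, 2]
`container = {'data': outer}` → container = {'data': [1, 1, 2]}
`container['data'].append(69)` → outer = [1, 1, 2, 69]; container = {'data': [1, 1, 2, 69]}
`print(outer)` → prints [1, 1, 2, 69]

Answer: [1, 1, 2, 69]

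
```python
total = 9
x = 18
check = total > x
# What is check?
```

Trace:
`total = 9` → total = 9
`x = 18` → x = 18
`check = total > x` → check = False
So check = False

Answer: False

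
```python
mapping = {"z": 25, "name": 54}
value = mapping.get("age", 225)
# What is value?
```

Trace:
`mapping = {"z": 25, "name": 54}` → mapping = {'z': 25, 'name': 54}
`value = mapping.get("age", 225)` → value = 225
So value = 225

Answer: 225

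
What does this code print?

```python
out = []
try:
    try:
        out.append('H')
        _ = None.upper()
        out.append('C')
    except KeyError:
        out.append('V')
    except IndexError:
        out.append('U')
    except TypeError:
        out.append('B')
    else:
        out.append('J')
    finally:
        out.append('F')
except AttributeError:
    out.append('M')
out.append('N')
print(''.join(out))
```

Execution trace: 'H' (try body) → 'F' (finally) → 'M' (outer except AttributeError) → 'N' (after the try/except). Output: HFMN

Answer: HFMN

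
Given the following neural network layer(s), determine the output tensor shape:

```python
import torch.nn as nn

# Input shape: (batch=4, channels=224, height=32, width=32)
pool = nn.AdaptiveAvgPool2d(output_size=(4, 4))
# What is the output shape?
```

Input: (4, 224, 32, 32) -> Output: (4, 224, 4, 4)

Answer: (4, 224, 4, 4)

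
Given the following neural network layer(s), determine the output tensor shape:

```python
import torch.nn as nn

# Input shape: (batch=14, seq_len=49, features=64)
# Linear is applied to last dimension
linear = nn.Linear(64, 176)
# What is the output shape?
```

Input: (14, 49, 64) -> Output: (14, 49, 176)

Answer: (14, 49, 176)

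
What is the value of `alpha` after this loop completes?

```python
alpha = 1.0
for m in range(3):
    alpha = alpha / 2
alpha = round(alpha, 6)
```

Halving LR 3 times: 1 / 2^3
`alpha` takes the values: 1.0 → 0.5 → 0.25 → 0.125

Answer: 0.125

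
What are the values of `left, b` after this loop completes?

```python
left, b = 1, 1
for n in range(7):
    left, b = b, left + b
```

Fibonacci: after 7 iterations
`left, b` takes the values: (1, 1) → (1, 2) → (2, 3) → (3, 5) → (5, 8) → (8, 13) → (13, 21) → (21, 34)

Answer: 21, 34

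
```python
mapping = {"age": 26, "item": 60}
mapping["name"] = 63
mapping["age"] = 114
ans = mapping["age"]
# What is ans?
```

Trace:
`mapping = {"age": 26, "item": 60}` → mapping = {'age': 26, 'item': 60}
`mapping["name"] = 63` → mapping = {'age': 26, 'item': 60, 'name': 63}
`mapping["age"] = 114` → mapping = {'age': 114, 'item': 60, 'name': 63}
`ans = mapping["age"]` → ans = 114
So ans = 114

Answer: 114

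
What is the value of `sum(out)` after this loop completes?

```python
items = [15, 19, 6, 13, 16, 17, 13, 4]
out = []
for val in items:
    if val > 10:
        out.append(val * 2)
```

Sum of doubled values > 10
`out` takes the values: [] → [30] → [30, 38] → [30, 38, 26] → [30, 38, 26, 32] → [30, 38, 26, 32, 34] → [30, 38, 26, 32, 34, 26]
So `sum(out)` = 186

Answer: 186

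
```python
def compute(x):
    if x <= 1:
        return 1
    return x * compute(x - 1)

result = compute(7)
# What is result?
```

compute(7) = 7 * 6 * 5 * 4 * 3 * 2 * 1 = 5040

Answer: 5040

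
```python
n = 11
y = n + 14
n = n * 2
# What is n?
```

Trace:
`n = 11` → n = 11
`y = n + 14` → y = 25
`n = n * 2` → n = 22
So n = 22

Answer: 22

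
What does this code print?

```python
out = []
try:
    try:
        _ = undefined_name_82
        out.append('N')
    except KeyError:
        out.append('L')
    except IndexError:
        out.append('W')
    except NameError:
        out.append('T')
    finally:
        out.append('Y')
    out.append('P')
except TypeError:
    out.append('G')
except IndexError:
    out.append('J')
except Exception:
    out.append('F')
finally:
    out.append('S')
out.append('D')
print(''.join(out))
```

Execution trace: 'T' (inner except NameError) → 'Y' (inner finally) → 'P' (try body, no exception) → 'S' (finally) → 'D' (after the try/except). Output: TYPSD

Answer: TYPSD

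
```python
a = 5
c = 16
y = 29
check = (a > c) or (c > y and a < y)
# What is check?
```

Trace:
`a = 5` → a = 5
`c = 16` → c = 16
`y = 29` → y = 29
`check = (a > c) or (c > y and a < y)` → check = False
So check = False

Answer: False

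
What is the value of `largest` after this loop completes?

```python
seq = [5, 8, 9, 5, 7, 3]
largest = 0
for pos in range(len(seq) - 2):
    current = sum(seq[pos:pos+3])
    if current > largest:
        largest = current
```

Max sum of 3-element window in [5, 8, 9, 5, 7, 3]
`largest` takes the values: 0 → 22

Answer: 22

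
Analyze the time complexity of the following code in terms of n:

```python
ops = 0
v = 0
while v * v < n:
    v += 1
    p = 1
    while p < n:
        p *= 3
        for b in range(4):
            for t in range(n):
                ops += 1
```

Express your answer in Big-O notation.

Each loop level contributes: √n × log n × 1 × n. Multiplying the contributions gives O(n√n log n).

Answer: O(n√n log n)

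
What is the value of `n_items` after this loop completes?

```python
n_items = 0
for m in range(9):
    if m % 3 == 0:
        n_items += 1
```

Count numbers divisible by 3 in range(9)
`n_items` takes the values: 0 → 1 → 2 → 3

Answer: 3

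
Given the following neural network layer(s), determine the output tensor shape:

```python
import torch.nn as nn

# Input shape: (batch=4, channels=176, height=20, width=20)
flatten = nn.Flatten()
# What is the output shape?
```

Input: (4, 176, 20, 20) -> Output: (4, 70400)

Answer: (4, 70400)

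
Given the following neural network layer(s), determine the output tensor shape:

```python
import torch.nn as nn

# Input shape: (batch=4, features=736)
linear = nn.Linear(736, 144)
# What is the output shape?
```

Input: (4, 736) -> Output: (4, 144)

Answer: (4, 144)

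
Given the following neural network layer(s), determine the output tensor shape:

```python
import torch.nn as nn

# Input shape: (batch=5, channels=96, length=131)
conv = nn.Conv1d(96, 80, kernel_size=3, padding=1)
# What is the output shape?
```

Input: (5, 96, 131) -> Output: (5, 80, 131)

Answer: (5, 80, 131)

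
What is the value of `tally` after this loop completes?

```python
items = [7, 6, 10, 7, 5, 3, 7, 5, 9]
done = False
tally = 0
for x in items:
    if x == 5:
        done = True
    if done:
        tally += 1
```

Count elements after first 5 in [7, 6, 10, 7, 5, 3, 7, 5, 9]
`tally` takes the values: 0 → 1 → 2 → 3 → 4 → 5

Answer: 5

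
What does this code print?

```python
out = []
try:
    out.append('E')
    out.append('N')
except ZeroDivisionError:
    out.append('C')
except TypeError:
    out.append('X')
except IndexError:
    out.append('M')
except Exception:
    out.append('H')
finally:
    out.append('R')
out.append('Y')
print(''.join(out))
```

Execution trace: 'E' (try body) → 'N' (try body, no exception) → 'R' (finally) → 'Y' (after the try/except). Output: ENRY

Answer: ENRY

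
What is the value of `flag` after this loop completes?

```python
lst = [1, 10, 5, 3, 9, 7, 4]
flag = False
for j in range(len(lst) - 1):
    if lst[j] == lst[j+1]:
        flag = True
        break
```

Check consecutive duplicates in [1, 10, 5, 3, 9, 7, 4]
`flag` takes the values: False

Answer: False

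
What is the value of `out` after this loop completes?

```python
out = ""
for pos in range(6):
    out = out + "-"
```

Repeat '-' 6 times
`out` takes the values: "" → "-" → "--" → "---" → "----" → "-----" → "------"

Answer: "------"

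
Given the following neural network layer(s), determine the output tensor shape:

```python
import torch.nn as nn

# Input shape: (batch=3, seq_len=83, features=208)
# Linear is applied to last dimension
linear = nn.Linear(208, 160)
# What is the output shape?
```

Input: (3, 83, 208) -> Output: (3, 83, 160)

Answer: (3, 83, 160)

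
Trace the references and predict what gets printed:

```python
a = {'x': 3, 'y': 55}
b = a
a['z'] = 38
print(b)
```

Key concept: dict aliasing.
Step by step:
`a = {'x': 3, 'y': 55}` → a = {'x': 3, 'y': 55}
`b = a` → b = {'x': 3, 'y': 55} (same object as a)
`a['z'] = 38` → a = {'x': 3, 'y': 55, 'z': 38} (same object as b); b = {'x': 3, 'y': 55, 'z': 38} (same object as a)
`print(b)` → prints {'x': 3, 'y': 55, 'z': 38}

Answer: {'x': 3, 'y': 55, 'z': 38}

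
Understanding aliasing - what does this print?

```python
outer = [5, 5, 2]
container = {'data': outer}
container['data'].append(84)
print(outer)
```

Key concept: dict holds reference to list.
Step by step:
`outer = [5, 5, 2]` → outer = [5, 5, 2]
`container = {'data': outer}` → container = {'data': [5, 5, 2]}
`container['data'].append(84)` → outer = [5, 5, 2, 84]; container = {'data': [5, 5, 2, 84]}
`print(outer)` → prints [5, 5, 2, 84]

Answer: [5, 5, 2, 84]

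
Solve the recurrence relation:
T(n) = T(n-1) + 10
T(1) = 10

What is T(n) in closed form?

Unrolling: T(n) = T(1) + 10·(n-1) = 10 + 10(n-1) = 10n.

Answer: T(n) = 10n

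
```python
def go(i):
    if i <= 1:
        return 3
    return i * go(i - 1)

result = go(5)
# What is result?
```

go(5) = 5 * 4 * 3 * 2 * 3 = 360

Answer: 360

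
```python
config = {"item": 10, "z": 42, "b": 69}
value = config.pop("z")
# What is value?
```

Trace:
`config = {"item": 10, "z": 42, "b": 69}` → config = {'item': 10, 'z': 42, 'b': 69}
`value = config.pop("z")` → config = {'item': 10, 'b': 69}; value = 42
So value = 42

Answer: 42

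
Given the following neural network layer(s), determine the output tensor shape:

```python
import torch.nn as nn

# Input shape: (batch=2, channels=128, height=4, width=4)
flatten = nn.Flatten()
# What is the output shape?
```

Input: (2, 128, 4, 4) -> Output: (2, 2048)

Answer: (2, 2048)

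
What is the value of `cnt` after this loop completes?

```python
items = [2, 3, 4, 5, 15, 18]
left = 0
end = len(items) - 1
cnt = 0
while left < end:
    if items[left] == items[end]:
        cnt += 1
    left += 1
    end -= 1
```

Count matching pairs from ends
`cnt` takes the values: 0

Answer: 0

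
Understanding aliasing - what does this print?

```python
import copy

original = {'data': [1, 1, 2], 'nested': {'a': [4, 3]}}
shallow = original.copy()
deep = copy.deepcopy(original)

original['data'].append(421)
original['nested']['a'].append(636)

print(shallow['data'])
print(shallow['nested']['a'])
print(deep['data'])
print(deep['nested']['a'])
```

Key concept: comparing shallow vs deep copy.
Step by step:
`original = {'data': [1, 1, 2], 'nested': {'a': [4, 3]}}` → original = {'data': [1, 1, 2], 'nested': {'a': [4, 3]}}
`shallow = original.copy()` → shallow = {'data': [1, 1, 2], 'nested': {'a': [4, 3]}}
`deep = copy.deepcopy(original)` → deep = {'data': [1, 1, 2], 'nested': {'a': [4, 3]}}
`original['data'].append(421)` → original = {'data': [1, 1, 2, 421], 'nested': {'a': [4, 3]}}; shallow = {'data': [1, 1, 2, 421], 'nested': {'a': [4, 3]}}
`original['nested']['a'].append(636)` → original = {'data': [1, 1, 2, 421], 'nested': {'a': [4, 3, 636]}}; shallow = {'data': [1, 1, 2, 421], 'nested': {'a': [4, 3, 636]}}
`print(shallow['data'])` → prints [1, 1, 2, 421]
`print(shallow['nested']['a'])` → prints [4, 3, 636]
`print(deep['data'])` → prints [1, 1, 2]
`print(deep['nested']['a'])` → prints [4, 3]

Answer:
[1, 1, 2, 421]
[4, 3, 636]
[1, 1, 2]
[4, 3]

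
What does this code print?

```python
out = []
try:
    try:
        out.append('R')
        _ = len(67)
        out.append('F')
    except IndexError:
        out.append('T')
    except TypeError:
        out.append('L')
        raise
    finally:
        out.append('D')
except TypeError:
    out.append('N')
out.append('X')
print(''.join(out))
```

Execution trace: 'R' (inner try body) → 'L' (inner except TypeError) → 'D' (inner finally) → 'N' (outer except TypeError) → 'X' (after the try/except). Output: RLDNX

Answer: RLDNX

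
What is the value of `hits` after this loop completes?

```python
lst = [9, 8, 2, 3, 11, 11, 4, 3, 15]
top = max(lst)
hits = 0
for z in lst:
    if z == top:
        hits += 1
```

Count of max value 15 in [9, 8, 2, 3, 11, 11, 4, 3, 15]
`hits` takes the values: 0 → 1

Answer: 1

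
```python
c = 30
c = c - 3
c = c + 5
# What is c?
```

Trace:
`c = 30` → c = 30
`c = c - 3` → c = 27
`c = c + 5` → c = 32
So c = 32

Answer: 32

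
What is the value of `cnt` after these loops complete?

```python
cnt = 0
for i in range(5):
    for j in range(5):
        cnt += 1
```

5 * 5 = 25
`cnt` takes the values: 0 → 1 → 2 → 3 → 4 → 5 → 6 → 7 → 8 → 9 → 10 → 11 → 12 → 13 → 14 → 15 → 16 → 17 → 18 → 19 → 20 → 21 → 22 → 23 → 24 → 25

Answer: 25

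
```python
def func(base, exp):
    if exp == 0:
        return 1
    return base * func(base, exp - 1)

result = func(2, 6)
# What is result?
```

func(2, 6) = 2 * 2 * 2 * 2 * 2 * 2 = 64

Answer: 64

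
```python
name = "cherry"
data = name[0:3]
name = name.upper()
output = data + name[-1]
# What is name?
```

Trace:
`name = "cherry"` → name = 'cherry'
`data = name[0:3]` → data = 'che'
`name = name.upper()` → name = 'CHERRY'
`output = data + name[-1]` → output = 'cheY'
So name = 'CHERRY'

Answer: 'CHERRY'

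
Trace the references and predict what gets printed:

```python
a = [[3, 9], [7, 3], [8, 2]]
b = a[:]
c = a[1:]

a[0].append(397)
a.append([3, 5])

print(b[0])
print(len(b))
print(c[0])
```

Key concept: slice with nested mutation.
Step by step:
`a = [[3, 9], [7, 3], [8, 2]]` → a = [[3, 9], [7, 3], [8, 2]]
`b = a[:]` → b = [[3, 9], [7, 3], [8, 2]]
`c = a[1:]` → c = [[7, 3], [8, 2]]
`a[0].append(397)` → a = [[3, 9, 397], [7, 3], [8, 2]]; b = [[3, 9, 397], [7, 3], [8, 2]]
`a.append([3, 5])` → a = [[3, 9, 397], [7, 3], [8, 2], [3, 5]]
`print(b[0])` → prints [3, 9, 397]
`print(len(b))` → prints 3
`print(c[0])` → prints [7, 3]

Answer:
[3, 9, 397]
3
[7, 3]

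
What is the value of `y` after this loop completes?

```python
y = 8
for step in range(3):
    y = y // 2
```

Halve 3 times: 8 // 2^3 = 1
`y` takes the values: 8 → 4 → 2 → 1

Answer: 1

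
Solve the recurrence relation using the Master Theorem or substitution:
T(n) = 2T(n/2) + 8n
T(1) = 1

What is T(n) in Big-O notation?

By Master Theorem: a=2, b=2, f(n)=8n. Since log_2(2) = 1 and f(n) = Θ(n^1), Case 2 applies. T(n) = O(n log n).

Answer: O(n log n)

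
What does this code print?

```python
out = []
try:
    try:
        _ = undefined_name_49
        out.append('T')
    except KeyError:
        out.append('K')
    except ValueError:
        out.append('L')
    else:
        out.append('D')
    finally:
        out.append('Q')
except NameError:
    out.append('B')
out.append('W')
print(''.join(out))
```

Execution trace: 'Q' (inner finally) → 'B' (outer except NameError) → 'W' (after the try/except). Output: QBW

Answer: QBW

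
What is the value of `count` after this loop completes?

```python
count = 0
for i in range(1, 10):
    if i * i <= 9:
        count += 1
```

Count numbers where i² ≤ 9
`count` takes the values: 0 → 1 → 2 → 3

Answer: 3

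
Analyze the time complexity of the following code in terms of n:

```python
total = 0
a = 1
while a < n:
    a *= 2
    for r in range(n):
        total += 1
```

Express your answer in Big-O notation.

Each loop level contributes: log n × n. Multiplying the contributions gives O(n log n).

Answer: O(n log n)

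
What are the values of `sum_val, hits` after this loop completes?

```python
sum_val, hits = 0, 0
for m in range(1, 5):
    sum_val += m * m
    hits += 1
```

Sum of squares and count
`sum_val, hits` takes the values: (0, 0) → (1, 0) → (1, 1) → (5, 1) → (5, 2) → (14, 2) → (14, 3) → (30, 3) → (30, 4)

Answer: 30, 4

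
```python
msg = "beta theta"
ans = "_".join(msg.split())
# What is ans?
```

Trace:
`msg = "beta theta"` → msg = 'beta theta'
`ans = "_".join(msg.split())` → ans = 'beta_theta'
So ans = 'beta_theta'

Answer: 'beta_theta'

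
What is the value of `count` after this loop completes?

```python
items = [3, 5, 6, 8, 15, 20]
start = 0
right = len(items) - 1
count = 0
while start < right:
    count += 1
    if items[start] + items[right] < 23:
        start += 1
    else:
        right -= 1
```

Steps to find pair summing to 23
`count` takes the values: 0 → 1 → 2 → 3 → 4 → 5

Answer: 5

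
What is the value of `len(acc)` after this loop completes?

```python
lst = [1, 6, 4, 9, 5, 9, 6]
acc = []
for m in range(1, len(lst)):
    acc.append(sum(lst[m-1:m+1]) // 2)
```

Number of 2-element averages
`acc` takes the values: [] → [3] → [3, 5] → [3, 5, 6] → [3, 5, 6, 7] → [3, 5, 6, 7, 7] → [3, 5, 6, 7, 7, 7]
So `len(acc)` = 6

Answer: 6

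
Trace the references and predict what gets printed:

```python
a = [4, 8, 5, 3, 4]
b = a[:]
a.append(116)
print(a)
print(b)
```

Key concept: slice [:] creates copy.
Step by step:
`a = [4, 8, 5, 3, 4]` → a = [4, 8, 5, 3, 4]
`b = a[:]` → b = [4, 8, 5, 3, 4]
`a.append(116)` → a = [4, 8, 5, 3, 4, 116]
`print(a)` → prints [4, 8, 5, 3, 4, 116]
`print(b)` → prints [4, 8, 5, 3, 4]

Answer:
[4, 8, 5, 3, 4, 116]
[4, 8, 5, 3, 4]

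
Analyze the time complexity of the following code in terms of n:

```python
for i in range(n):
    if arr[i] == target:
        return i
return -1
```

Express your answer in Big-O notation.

This is Linear search in an array. Time complexity: O(n).

Answer: O(n)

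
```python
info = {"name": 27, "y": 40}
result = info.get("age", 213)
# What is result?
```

Trace:
`info = {"name": 27, "y": 40}` → info = {'name': 27, 'y': 40}
`result = info.get("age", 213)` → result = 213
So result = 213

Answer: 213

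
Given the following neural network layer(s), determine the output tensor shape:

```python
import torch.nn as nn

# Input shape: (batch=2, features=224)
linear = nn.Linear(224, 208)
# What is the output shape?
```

Input: (2, 224) -> Output: (2, 208)

Answer: (2, 208)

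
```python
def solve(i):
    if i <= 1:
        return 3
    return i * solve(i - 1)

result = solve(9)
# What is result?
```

solve(9) = 9 * 8 * 7 * 6 * 5 * 4 * 3 * 2 * 3 = 1088640

Answer: 1088640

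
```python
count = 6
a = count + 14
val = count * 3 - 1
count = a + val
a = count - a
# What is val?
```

Trace:
`count = 6` → count = 6
`a = count + 14` → a = 20
`val = count * 3 - 1` → val = 17
`count = a + val` → count = 37
`a = count - a` → a = 17
So val = 17

Answer: 17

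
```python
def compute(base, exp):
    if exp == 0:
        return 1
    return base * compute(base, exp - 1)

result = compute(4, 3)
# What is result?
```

compute(4, 3) = 4 * 4 * 4 = 64

Answer: 64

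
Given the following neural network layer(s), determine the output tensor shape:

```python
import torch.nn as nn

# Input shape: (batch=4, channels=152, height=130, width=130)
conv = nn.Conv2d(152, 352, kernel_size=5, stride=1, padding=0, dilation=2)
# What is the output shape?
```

Input: (4, 152, 130, 130) -> Output: (4, 352, 122, 122)

Answer: (4, 352, 122, 122)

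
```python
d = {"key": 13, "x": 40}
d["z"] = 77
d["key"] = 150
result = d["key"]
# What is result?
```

Trace:
`d = {"key": 13, "x": 40}` → d = {'key': 13, 'x': 40}
`d["z"] = 77` → d = {'key': 13, 'x': 40, 'z': 77}
`d["key"] = 150` → d = {'key': 150, 'x': 40, 'z': 77}
`result = d["key"]` → result = 150
So result = 150

Answer: 150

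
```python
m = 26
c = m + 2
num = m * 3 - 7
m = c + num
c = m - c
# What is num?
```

Trace:
`m = 26` → m = 26
`c = m + 2` → c = 28
`num = m * 3 - 7` → num = 71
`m = c + num` → m = 99
`c = m - c` → c = 71
So num = 71

Answer: 71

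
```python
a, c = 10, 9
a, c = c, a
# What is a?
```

Trace:
`a, c = 10, 9` → a = 10; c = 9
`a, c = c, a` → a = 9; c = 10
So a = 9

Answer: 9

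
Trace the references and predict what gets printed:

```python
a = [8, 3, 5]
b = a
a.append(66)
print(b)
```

Key concept: basic list aliasing.
Step by step:
`a = [8, 3, 5]` → a = [8, 3, 5]
`b = a` → b = [8, 3, 5] (same object as a)
`a.append(66)` → a = [8, 3, 5, 66] (same object as b); b = [8, 3, 5, 66] (same object as a)
`print(b)` → prints [8, 3, 5, 66]

Answer: [8, 3, 5, 66]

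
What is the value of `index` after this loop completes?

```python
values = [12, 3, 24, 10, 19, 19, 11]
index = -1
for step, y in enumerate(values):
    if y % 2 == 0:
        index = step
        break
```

First even number index in [12, 3, 24, 10, 19, 19, 11]
`index` takes the values: -1 → 0

Answer: 0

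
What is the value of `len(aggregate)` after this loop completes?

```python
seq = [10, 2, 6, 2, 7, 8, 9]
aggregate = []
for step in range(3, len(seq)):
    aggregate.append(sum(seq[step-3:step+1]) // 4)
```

Number of 4-element averages
`aggregate` takes the values: [] → [5] → [5, 4] → [5, 4, 5] → [5, 4, 5, 6]
So `len(aggregate)` = 4

Answer: 4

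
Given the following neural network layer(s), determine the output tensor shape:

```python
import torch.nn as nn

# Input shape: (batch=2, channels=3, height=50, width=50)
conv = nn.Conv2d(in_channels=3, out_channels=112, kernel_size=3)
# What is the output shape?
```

Input: (2, 3, 50, 50) -> Output: (2, 112, 48, 48)

Answer: (2, 112, 48, 48)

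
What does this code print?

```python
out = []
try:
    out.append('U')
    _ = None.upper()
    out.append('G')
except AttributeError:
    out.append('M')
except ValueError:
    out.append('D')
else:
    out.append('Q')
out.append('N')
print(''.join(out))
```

Execution trace: 'U' (try body) → 'M' (except AttributeError) → 'N' (after the try/except). Output: UMN

Answer: UMN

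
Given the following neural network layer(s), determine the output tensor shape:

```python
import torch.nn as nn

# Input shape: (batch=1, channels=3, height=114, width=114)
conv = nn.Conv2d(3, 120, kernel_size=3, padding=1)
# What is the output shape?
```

Input: (1, 3, 114, 114) -> Output: (1, 120, 114, 114)

Answer: (1, 120, 114, 114)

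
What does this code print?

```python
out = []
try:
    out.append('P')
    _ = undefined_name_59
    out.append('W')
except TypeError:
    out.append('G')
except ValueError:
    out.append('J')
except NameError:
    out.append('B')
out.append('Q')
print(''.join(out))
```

Execution trace: 'P' (try body) → 'B' (except NameError) → 'Q' (after the try/except). Output: PBQ

Answer: PBQ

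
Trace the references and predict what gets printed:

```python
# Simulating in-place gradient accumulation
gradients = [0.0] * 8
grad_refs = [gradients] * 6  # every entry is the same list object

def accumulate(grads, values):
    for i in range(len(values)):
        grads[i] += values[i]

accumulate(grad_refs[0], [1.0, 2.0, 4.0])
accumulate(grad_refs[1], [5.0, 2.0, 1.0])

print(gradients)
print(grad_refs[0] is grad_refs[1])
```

Key concept: gradient accumulation aliasing.
Step by step:
`gradients = [0.0] * 8` → gradients = [0.0, 0.0, 0.0, 0.0, 0.0, 0.0, 0.0, 0.0]
`grad_refs = [gradients] * 6` → grad_refs = [[0.0, 0.0, 0.0, 0.0, 0.0, 0.0, 0.0, 0.0], [0.0, 0.0, 0.0, 0.0, 0.0, 0.0, 0.0, 0.0], [0.0, 0.0, 0.0, 0.0, 0.0, 0.0, 0.0, 0.0], [0.0, 0.0, 0.0, 0.0, 0.0, 0.0, 0.0, 0.0], [0.0, 0.0, 0.0, 0.0, 0.0, 0.0, 0.0, 0.0], [0.0, 0.0, 0.0, 0.0, 0.0, 0.0, 0.0, 0.0]]
`accumulate(grad_refs[0], [1.0, 2.0, 4.0])` → gradients = [1.0, 2.0, 4.0, 0.0, 0.0, 0.0, 0.0, 0.0]; grad_refs = [[1.0, 2.0, 4.0, 0.0, 0.0, 0.0, 0.0, 0.0], [1.0, 2.0, 4.0, 0.0, 0.0, 0.0, 0.0, 0.0], [1.0, 2.0, 4.0, 0.0, 0.0, 0.0, 0.0, 0.0], [1.0, 2.0, 4.0, 0.0, 0.0, 0.0, 0.0, 0.0], [1.0, 2.0, 4.0, 0.0, 0.0, 0.0, 0.0, 0.0], [1.0, 2.0, 4.0, 0.0, 0.0, 0.0, 0.0, 0.0]]
`accumulate(grad_refs[1], [5.0, 2.0, 1.0])` → gradients = [6.0, 4.0, 5.0, 0.0, 0.0, 0.0, 0.0, 0.0]; grad_refs = [[6.0, 4.0, 5.0, 0.0, 0.0, 0.0, 0.0, 0.0], [6.0, 4.0, 5.0, 0.0, 0.0, 0.0, 0.0, 0.0], [6.0, 4.0, 5.0, 0.0, 0.0, 0.0, 0.0, 0.0], [6.0, 4.0, 5.0, 0.0, 0.0, 0.0, 0.0, 0.0], [6.0, 4.0, 5.0, 0.0, 0.0, 0.0, 0.0, 0.0], [6.0, 4.0, 5.0, 0.0, 0.0, 0.0, 0.0, 0.0]]
`print(gradients)` → prints [6.0, 4.0, 5.0, 0.0, 0.0, 0.0, 0.0, 0.0]
`print(grad_refs[0] is grad_refs[1])` → prints True

Answer:
[6.0, 4.0, 5.0, 0.0, 0.0, 0.0, 0.0, 0.0]
True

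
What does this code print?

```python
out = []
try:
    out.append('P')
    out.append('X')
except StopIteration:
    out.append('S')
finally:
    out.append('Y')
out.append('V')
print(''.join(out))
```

Execution trace: 'P' (try body) → 'X' (try body, no exception) → 'Y' (finally) → 'V' (after the try/except). Output: PXYV

Answer: PXYV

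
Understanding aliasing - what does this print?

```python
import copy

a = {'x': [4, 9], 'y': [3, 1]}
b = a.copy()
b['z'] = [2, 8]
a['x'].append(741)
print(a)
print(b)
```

Key concept: shallow copy of dict with mutable values.
Step by step:
`a = {'x': [4, 9], 'y': [3, 1]}` → a = {'x': [4, 9], 'y': [3, 1]}
`b = a.copy()` → b = {'x': [4, 9], 'y': [3, 1]}
`b['z'] = [2, 8]` → b = {'x': [4, 9], 'y': [3, 1], 'z': [2, 8]}
`a['x'].append(741)` → a = {'x': [4, 9, 741], 'y': [3, 1]}; b = {'x': [4, 9, 741], 'y': [3, 1], 'z': [2, 8]}
`print(a)` → prints {'x': [4, 9, 741], 'y': [3, 1]}
`print(b)` → prints {'x': [4, 9, 741], 'y': [3, 1], 'z': [2, 8]}

Answer:
{'x': [4, 9, 741], 'y': [3, 1]}
{'x': [4, 9, 741], 'y': [3, 1], 'z': [2, 8]}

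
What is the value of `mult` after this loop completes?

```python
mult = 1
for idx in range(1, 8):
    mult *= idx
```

7! = 5040
`mult` takes the values: 1 → 2 → 6 → 24 → 120 → 720 → 5040

Answer: 5040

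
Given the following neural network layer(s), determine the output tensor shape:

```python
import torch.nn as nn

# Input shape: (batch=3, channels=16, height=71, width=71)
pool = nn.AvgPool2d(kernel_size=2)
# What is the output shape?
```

Input: (3, 16, 71, 71) -> Output: (3, 16, 35, 35)

Answer: (3, 16, 35, 35)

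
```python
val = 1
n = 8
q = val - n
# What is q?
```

Trace:
`val = 1` → val = 1
`n = 8` → n = 8
`q = val - n` → q = -7
So q = -7

Answer: -7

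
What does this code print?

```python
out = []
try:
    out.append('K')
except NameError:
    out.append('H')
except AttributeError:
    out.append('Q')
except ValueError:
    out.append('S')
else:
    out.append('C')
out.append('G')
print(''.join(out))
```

Execution trace: 'K' (try body, no exception) → 'C' (else) → 'G' (after the try/except). Output: KCG

Answer: KCG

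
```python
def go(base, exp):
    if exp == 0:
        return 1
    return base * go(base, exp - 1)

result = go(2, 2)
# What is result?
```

go(2, 2) = 2 * 2 = 4

Answer: 4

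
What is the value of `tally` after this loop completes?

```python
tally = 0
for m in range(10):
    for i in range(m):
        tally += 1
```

Triangle number: 0+1+2+...+9
`tally` takes the values: 0 → 1 → 2 → 3 → 4 → 5 → 6 → 7 → 8 → 9 → 10 → 11 → 12 → 13 → 14 → 15 → 16 → 17 → 18 → 19 → 20 → 21 → 22 → 23 → 24 → 25 → 26 → 27 → 28 → 29 → … → 41 → 42 → 43 → 44 → 45

Answer: 45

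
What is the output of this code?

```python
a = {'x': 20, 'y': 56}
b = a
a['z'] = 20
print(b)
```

Key concept: dict aliasing.
Step by step:
`a = {'x': 20, 'y': 56}` → a = {'x': 20, 'y': 56}
`b = a` → b = {'x': 20, 'y': 56} (same object as a)
`a['z'] = 20` → a = {'x': 20, 'y': 56, 'z': 20} (same object as b); b = {'x': 20, 'y': 56, 'z': 20} (same object as a)
`print(b)` → prints {'x': 20, 'y': 56, 'z': 20}

Answer: {'x': 20, 'y': 56, 'z': 20}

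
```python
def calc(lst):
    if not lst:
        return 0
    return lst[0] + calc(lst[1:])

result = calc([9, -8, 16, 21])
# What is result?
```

9 + (-8) + 16 + 21 + 0 = 38

Answer: 38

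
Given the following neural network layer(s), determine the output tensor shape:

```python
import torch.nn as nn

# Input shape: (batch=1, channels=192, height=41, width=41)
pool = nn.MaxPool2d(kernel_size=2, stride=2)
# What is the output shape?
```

Input: (1, 192, 41, 41) -> Output: (1, 192, 20, 20)

Answer: (1, 192, 20, 20)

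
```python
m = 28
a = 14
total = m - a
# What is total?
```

Trace:
`m = 28` → m = 28
`a = 14` → a = 14
`total = m - a` → total = 14
So total = 14

Answer: 14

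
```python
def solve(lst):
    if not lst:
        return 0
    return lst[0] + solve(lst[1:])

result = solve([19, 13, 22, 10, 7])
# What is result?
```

19 + 13 + 22 + 10 + 7 + 0 = 71

Answer: 71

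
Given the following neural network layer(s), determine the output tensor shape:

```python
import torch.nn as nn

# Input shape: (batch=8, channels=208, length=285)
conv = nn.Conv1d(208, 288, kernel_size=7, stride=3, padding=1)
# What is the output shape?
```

Input: (8, 208, 285) -> Output: (8, 288, 94)

Answer: (8, 288, 94)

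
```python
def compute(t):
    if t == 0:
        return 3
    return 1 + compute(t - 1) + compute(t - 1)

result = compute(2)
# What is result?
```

compute(t) = 1 + 2·compute(t-1), compute(0)=3. Closed form: (3+1)·2^2 - 1 = 15.

Answer: 15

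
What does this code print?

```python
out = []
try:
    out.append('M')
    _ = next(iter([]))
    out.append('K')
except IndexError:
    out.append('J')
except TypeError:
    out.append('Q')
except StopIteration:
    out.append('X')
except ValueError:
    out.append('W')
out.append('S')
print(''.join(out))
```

Execution trace: 'M' (try body) → 'X' (except StopIteration) → 'S' (after the try/except). Output: MXS

Answer: MXS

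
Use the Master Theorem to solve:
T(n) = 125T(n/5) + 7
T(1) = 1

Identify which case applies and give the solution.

a=125, b=5, f(n)=7. log_5(125) = 3. Since c=0 < 3, Case 1 applies: T(n) = Θ(n^log_b(a)) = O(n^3).

Answer: O(n^3) - Case 1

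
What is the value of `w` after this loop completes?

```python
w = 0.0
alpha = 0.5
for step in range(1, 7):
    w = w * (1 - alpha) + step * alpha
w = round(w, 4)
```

Moving average with lr=0.5
`w` takes the values: 0.0 → 0.5 → 1.25 → 2.125 → 3.0625 → 4.03125 → 5.015625 → 5.0156

Answer: 5.0156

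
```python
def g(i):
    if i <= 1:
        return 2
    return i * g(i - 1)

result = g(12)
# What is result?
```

g(12) = 12 * 11 * 10 * 9 * 8 * 7 * 6 * 5 * 4 * 3 * 2 * 2 = 958003200

Answer: 958003200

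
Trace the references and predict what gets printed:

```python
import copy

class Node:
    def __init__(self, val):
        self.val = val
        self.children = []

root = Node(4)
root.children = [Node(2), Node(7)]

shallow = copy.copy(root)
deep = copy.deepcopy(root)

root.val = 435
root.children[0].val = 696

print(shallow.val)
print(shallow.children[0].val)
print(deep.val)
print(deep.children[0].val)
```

Key concept: deep copy with custom objects.
Step by step:
`root = Node(4)` → root = Node(val=4, children=[])
`root.children = [Node(2), Node(7)]` → root = Node(val=4, children=[Node(val=2, children=[]), Node(val=7, children=[])])
`shallow = copy.copy(root)` → shallow = Node(val=4, children=[Node(val=2, children=[]), Node(val=7, children=[])])
`deep = copy.deepcopy(root)` → deep = Node(val=4, children=[Node(val=2, children=[]), Node(val=7, children=[])])
`root.val = 435` → root = Node(val=435, children=[Node(val=2, children=[]), Node(val=7, children=[])])
`root.children[0].val = 696` → root = Node(val=435, children=[Node(val=696, children=[]), Node(val=7, children=[])]); shallow = Node(val=4, children=[Node(val=696, children=[]), Node(val=7, children=[])])
`print(shallow.val)` → prints 4
`print(shallow.children[0].val)` → prints 696
`print(deep.val)` → prints 4
`print(deep.children[0].val)` → prints 2

Answer:
4
696
4
2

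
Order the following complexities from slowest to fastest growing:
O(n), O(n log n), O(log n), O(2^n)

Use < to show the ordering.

Ordered by growth rate: O(log n) < O(n) < O(n log n) < O(2^n)

Answer: O(log n) < O(n) < O(n log n) < O(2^n)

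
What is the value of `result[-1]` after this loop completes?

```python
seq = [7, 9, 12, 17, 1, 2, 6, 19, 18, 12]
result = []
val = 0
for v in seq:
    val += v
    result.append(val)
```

Cumulative sum ends at 103
`result` takes the values: [] → [7] → [7, 16] → [7, 16, 28] → [7, 16, 28, 45] → [7, 16, 28, 45, 46] → [7, 16, 28, 45, 46, 48] → [7, 16, 28, 45, 46, 48, 54] → [7, 16, 28, 45, 46, 48, 54, 73] → [7, 16, 28, 45, 46, 48, 54, 73, 91] → [7, 16, 28, 45, 46, 48, 54, 73, 91, 103]
So `result[-1]` = 103

Answer: 103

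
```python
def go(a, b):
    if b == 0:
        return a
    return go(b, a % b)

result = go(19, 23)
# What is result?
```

go(19, 23) -> go(23, 19) -> go(19, 4) -> go(4, 3) -> go(3, 1) -> go(1, 0) -> 1

Answer: 1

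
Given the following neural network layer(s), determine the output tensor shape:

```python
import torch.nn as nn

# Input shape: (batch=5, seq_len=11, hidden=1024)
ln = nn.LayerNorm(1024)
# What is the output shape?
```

Input: (5, 11, 1024) -> Output: (5, 11, 1024)

Answer: (5, 11, 1024)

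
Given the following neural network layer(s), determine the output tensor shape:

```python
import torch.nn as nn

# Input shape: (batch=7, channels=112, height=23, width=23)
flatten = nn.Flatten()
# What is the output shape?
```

Input: (7, 112, 23, 23) -> Output: (7, 59248)

Answer: (7, 59248)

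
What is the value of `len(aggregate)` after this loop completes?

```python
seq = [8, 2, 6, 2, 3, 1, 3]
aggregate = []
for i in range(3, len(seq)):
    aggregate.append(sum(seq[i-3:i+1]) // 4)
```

Number of 4-element averages
`aggregate` takes the values: [] → [4] → [4, 3] → [4, 3, 3] → [4, 3, 3, 2]
So `len(aggregate)` = 4

Answer: 4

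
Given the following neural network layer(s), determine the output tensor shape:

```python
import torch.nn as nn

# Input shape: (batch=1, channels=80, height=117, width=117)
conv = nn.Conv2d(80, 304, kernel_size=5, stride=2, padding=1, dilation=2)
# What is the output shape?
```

Input: (1, 80, 117, 117) -> Output: (1, 304, 56, 56)

Answer: (1, 304, 56, 56)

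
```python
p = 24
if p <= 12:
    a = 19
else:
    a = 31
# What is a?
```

Trace:
`p = 24` → p = 24
`if p <= 12: ...` → p <= 12 is False, take else branch → a = 31
So a = 31

Answer: 31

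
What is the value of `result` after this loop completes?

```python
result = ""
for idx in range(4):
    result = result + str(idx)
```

Concatenate digits 0 to 3
`result` takes the values: "" → "0" → "01" → "012" → "0123"

Answer: "0123"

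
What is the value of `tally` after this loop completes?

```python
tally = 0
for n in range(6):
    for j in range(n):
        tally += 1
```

Triangle number: 0+1+2+...+5
`tally` takes the values: 0 → 1 → 2 → 3 → 4 → 5 → 6 → 7 → 8 → 9 → 10 → 11 → 12 → 13 → 14 → 15

Answer: 15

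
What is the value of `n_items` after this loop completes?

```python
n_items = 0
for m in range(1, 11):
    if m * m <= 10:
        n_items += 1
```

Count numbers where m² ≤ 10
`n_items` takes the values: 0 → 1 → 2 → 3

Answer: 3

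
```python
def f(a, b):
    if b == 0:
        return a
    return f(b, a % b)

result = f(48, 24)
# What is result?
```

f(48, 24) -> f(24, 0) -> 24

Answer: 24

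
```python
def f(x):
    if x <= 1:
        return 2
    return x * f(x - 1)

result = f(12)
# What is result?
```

f(12) = 12 * 11 * 10 * 9 * 8 * 7 * 6 * 5 * 4 * 3 * 2 * 2 = 958003200

Answer: 958003200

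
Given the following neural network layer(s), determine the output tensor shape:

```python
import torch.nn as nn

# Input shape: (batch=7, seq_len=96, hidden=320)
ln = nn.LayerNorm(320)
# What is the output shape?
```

Input: (7, 96, 320) -> Output: (7, 96, 320)

Answer: (7, 96, 320)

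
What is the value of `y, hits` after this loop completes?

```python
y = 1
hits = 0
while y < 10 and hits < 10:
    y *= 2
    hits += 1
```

Double until >= 10 or 10 iterations
`y, hits` takes the values: (1, 0) → (2, 0) → (2, 1) → (4, 1) → (4, 2) → (8, 2) → (8, 3) → (16, 3) → (16, 4)

Answer: 16, 4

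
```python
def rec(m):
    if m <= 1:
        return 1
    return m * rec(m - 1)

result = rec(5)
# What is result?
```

rec(5) = 5 * 4 * 3 * 2 * 1 = 120

Answer: 120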